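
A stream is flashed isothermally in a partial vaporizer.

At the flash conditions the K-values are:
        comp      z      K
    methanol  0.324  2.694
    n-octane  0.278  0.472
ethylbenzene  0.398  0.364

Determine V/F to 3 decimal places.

Material balance + equilibrium reduce to Σ zᵢ(Kᵢ−1)/(1+V/F(Kᵢ−1)) = 0.
g(0) = ΣzᵢKᵢ − 1 = 0.149 and g(1) = 1 − Σzᵢ/Kᵢ = -0.803, so a root lies in (0, 1).
Newton–Raphson from V/F = 0.5:
  V/F = 0.500: g = -0.2734, g' = -0.762 → V/F = 0.141
  V/F = 0.141: g = 0.0063, g' = -0.890 → V/F = 0.148
Converged at V/F = 0.148.

V/F = 0.148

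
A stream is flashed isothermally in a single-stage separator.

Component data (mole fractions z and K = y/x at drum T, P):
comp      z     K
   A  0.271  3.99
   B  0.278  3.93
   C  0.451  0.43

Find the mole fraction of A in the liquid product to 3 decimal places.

x_A = 0.079

Let β = V/F and solve Σ zᵢ(Kᵢ−1)/(1+β(Kᵢ−1)) = 0.
Check two-phase: ΣzᵢKᵢ = 2.368 > 1 and Σzᵢ/Kᵢ = 1.187 > 1, so g(0) = 1.368 > 0 and g(1) = -0.187 < 0.
Iterate (Newton) starting at β = 0.5:
  β = 0.500: g = 0.2957, g' = -1.069 → β = 0.777
  β = 0.777: g = 0.0313, g' = -0.914 → β = 0.811
Converged at β = 0.811.
Compositions from xᵢ = zᵢ/(1+β(Kᵢ−1)), yᵢ = Kᵢxᵢ:
  A: x = 0.079, y = 0.316
  B: x = 0.082, y = 0.324
  C: x = 0.838, y = 0.361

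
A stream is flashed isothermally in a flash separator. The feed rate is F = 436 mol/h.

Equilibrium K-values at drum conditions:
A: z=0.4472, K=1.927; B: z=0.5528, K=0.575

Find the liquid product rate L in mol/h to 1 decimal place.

Rachford–Rice: g(V/F) = Σ zᵢ(Kᵢ−1)/(1+V/F(Kᵢ−1)) = 0.
Check two-phase: ΣzᵢKᵢ = 1.1796 > 1 and Σzᵢ/Kᵢ = 1.1935 > 1, so g(0) = 0.1796 > 0 and g(1) = -0.1935 < 0.
Newton–Raphson from V/F = 0.65:
  V/F = 0.6500: g = -0.06593, g' = -0.3403 → V/F = 0.4562
  V/F = 0.4562: g = -0.00011, g' = -0.3435 → V/F = 0.4559
Converged at V/F = 0.4559.
Then V = V/F·F = 0.4559·436 = 198.8 mol/h and L = F − V = 237.2 mol/h.

L = 237.2 mol/h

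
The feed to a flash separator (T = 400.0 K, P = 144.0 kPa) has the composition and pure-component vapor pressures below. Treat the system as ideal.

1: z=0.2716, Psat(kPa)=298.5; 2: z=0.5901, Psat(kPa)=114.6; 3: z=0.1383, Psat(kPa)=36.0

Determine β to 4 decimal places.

Raoult's law: Kᵢ = Pᵢˢᵃᵗ/P = Pᵢˢᵃᵗ/144.0.
  K_1 = 298.5/144.0 = 2.072917, K_2 = 114.6/144.0 = 0.795833, K_3 = 36.0/144.0 = 0.250000
Material balance + equilibrium reduce to Σ zᵢ(Kᵢ−1)/(1+β(Kᵢ−1)) = 0.
Feasibility: ΣzᵢKᵢ = 1.0672, Σzᵢ/Kᵢ = 1.4257 — both > 1, two phases present.
Iterate (Newton) starting at β = 0.35:
  β = 0.3500: g = -0.05854, g' = -0.3368 → β = 0.1762
  β = 0.1762: g = 0.00059, g' = -0.3509 → β = 0.1779
Converged at β = 0.1779.

β = 0.1779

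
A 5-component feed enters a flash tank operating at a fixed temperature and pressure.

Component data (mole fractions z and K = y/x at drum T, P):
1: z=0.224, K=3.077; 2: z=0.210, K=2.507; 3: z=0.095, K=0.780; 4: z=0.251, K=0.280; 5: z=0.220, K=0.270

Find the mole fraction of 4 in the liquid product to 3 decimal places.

x_4 = 0.334

Material balance + equilibrium reduce to Σ zᵢ(Kᵢ−1)/(1+ψ(Kᵢ−1)) = 0.
g(0) = ΣzᵢKᵢ − 1 = 0.419 and g(1) = 1 − Σzᵢ/Kᵢ = -0.990, so a root lies in (0, 1).
Newton–Raphson from ψ = 0.5:
  ψ = 0.500: g = -0.1501, g' = -1.002 → ψ = 0.350
  ψ = 0.350: g = -0.0036, g' = -0.978 → ψ = 0.347
Converged at ψ = 0.347.
Compositions from xᵢ = zᵢ/(1+ψ(Kᵢ−1)), yᵢ = Kᵢxᵢ:
  1: x = 0.130, y = 0.401
  2: x = 0.138, y = 0.346
  3: x = 0.103, y = 0.080
  4: x = 0.334, y = 0.094
  5: x = 0.295, y = 0.080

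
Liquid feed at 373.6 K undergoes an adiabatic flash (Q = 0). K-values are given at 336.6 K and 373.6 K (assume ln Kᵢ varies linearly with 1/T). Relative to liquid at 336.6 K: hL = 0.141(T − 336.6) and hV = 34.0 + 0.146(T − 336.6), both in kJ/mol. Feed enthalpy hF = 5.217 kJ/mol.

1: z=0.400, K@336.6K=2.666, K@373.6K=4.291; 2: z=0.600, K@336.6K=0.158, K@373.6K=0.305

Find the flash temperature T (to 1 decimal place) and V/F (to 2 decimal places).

T = 339.4 K, V/F = 0.14

Adiabatic flash: solve Rachford–Rice at each trial T, then check hF = ψ·hV(T) + (1−ψ)·hL(T).
  T = 336.6 K: K = (2.666, 0.158), RR gives ψ = 0.115, H_out = 3.907 kJ/mol
  T = 373.6 K: K = (4.291, 0.305), RR gives ψ = 0.393, H_out = 18.659 kJ/mol
  T = 355.1 K: K = (3.424, 0.223), RR gives ψ = 0.268, H_out = 11.729 kJ/mol
  T = 345.9 K: K = (3.034, 0.189), RR gives ψ = 0.198, H_out = 8.057 kJ/mol
  T = 341.2 K: K = (2.844, 0.173), RR gives ψ = 0.158, H_out = 6.033 kJ/mol
  T = 338.9 K: K = (2.754, 0.165), RR gives ψ = 0.137, H_out = 4.991 kJ/mol
Linear interpolation between T = 338.9 (H_out = 4.991) and T = 341.2 (H_out = 6.033) on hF = 5.217 gives T ≈ 339.4 K, at which ψ = 0.14.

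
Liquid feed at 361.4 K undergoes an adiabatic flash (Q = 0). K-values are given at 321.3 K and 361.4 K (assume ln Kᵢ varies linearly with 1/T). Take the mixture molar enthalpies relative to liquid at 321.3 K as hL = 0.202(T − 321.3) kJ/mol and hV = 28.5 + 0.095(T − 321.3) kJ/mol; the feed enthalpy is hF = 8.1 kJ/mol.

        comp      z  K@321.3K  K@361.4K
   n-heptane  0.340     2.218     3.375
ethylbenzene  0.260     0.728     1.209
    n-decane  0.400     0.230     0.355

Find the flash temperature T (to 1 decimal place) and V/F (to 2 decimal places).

Adiabatic flash: solve Rachford–Rice at each trial T, then check hF = ψ·hV(T) + (1−ψ)·hL(T).
  T = 321.3 K: K = (2.218, 0.728, 0.230), RR gives ψ = 0.048, H_out = 1.359 kJ/mol
  T = 361.4 K: K = (3.375, 1.209, 0.355), RR gives ψ = 0.549, H_out = 21.385 kJ/mol
  T = 341.4 K: K = (2.771, 0.953, 0.290), RR gives ψ = 0.325, H_out = 12.634 kJ/mol
  T = 331.4 K: K = (2.489, 0.837, 0.259), RR gives ψ = 0.198, H_out = 7.464 kJ/mol
  T = 336.4 K: K = (2.629, 0.894, 0.274), RR gives ψ = 0.264, H_out = 10.136 kJ/mol
  T = 333.9 K: K = (2.558, 0.865, 0.267), RR gives ψ = 0.231, H_out = 8.824 kJ/mol
  T = 332.6 K: K = (2.522, 0.850, 0.263), RR gives ψ = 0.214, H_out = 8.123 kJ/mol
Linear interpolation between T = 331.4 (H_out = 7.464) and T = 332.6 (H_out = 8.123) on hF = 8.1 gives T ≈ 332.6 K, at which ψ = 0.21.

T = 332.6 K, V/F = 0.21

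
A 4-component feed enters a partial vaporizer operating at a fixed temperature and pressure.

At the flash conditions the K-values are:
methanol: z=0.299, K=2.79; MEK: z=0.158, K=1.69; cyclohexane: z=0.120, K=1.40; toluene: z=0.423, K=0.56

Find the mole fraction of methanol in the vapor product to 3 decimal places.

Let ψ = V/F and solve Σ zᵢ(Kᵢ−1)/(1+ψ(Kᵢ−1)) = 0.
Feasibility: ΣzᵢKᵢ = 1.506, Σzᵢ/Kᵢ = 1.042 — both > 1, two phases present.
Iterate (Newton) starting at ψ = 0.5:
  ψ = 0.500: g = 0.1649, g' = -0.456 → ψ = 0.861
  ψ = 0.861: g = 0.0149, g' = -0.401 → ψ = 0.899
  ψ = 0.899: g = -0.0001, g' = -0.404 → ψ = 0.898
Converged at ψ = 0.898.
Compositions from xᵢ = zᵢ/(1+ψ(Kᵢ−1)), yᵢ = Kᵢxᵢ:
  methanol: x = 0.115, y = 0.320
  MEK: x = 0.098, y = 0.165
  cyclohexane: x = 0.088, y = 0.124
  toluene: x = 0.700, y = 0.392

y_methanol = 0.320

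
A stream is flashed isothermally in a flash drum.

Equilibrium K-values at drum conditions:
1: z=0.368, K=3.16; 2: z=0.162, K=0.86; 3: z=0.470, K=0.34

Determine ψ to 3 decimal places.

ψ = 0.378

Material balance + equilibrium reduce to Σ zᵢ(Kᵢ−1)/(1+ψ(Kᵢ−1)) = 0.
Check two-phase: ΣzᵢKᵢ = 1.462 > 1 and Σzᵢ/Kᵢ = 1.687 > 1, so g(0) = 0.462 > 0 and g(1) = -0.687 < 0.
Newton–Raphson from ψ = 0.5:
  ψ = 0.500: g = -0.1052, g' = -0.857 → ψ = 0.377
  ψ = 0.377: g = 0.0011, g' = -0.888 → ψ = 0.378
Converged at ψ = 0.378.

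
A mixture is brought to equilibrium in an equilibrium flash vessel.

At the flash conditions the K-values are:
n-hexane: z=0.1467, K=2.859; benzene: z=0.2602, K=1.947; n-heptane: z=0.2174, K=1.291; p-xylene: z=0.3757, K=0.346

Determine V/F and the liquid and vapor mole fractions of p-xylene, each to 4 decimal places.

Material balance + equilibrium reduce to Σ zᵢ(Kᵢ−1)/(1+V/F(Kᵢ−1)) = 0.
g(0) = ΣzᵢKᵢ − 1 = 0.3367 and g(1) = 1 − Σzᵢ/Kᵢ = -0.4392, so a root lies in (0, 1).
Iterate (Newton) starting at V/F = 0.44:
  V/F = 0.4400: g = 0.03505, g' = -0.6009 → V/F = 0.4983
  V/F = 0.4983: g = -0.00027, g' = -0.6120 → V/F = 0.4979
Converged at V/F = 0.4979.
Compositions from xᵢ = zᵢ/(1+V/F(Kᵢ−1)), yᵢ = Kᵢxᵢ:
  n-hexane: x = 0.0762, y = 0.2178
  benzene: x = 0.1768, y = 0.3443
  n-heptane: x = 0.1899, y = 0.2451
  p-xylene: x = 0.5571, y = 0.1928

V/F = 0.4979, x_p-xylene = 0.5571, y_p-xylene = 0.1928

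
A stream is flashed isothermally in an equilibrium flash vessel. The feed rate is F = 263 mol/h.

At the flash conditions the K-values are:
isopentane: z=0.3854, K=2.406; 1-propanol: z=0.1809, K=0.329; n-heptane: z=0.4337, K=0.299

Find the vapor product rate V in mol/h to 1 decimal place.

V = 31.5 mol/h

Iterate (Newton) starting at ψ = 0.5:
  ψ = 0.5000: g = -0.33257, g' = -0.9524 → ψ = 0.1508
  ψ = 0.1508: g = -0.02792, g' = -0.8859 → ψ = 0.1193
  ψ = 0.1193: g = 0.00034, g' = -0.9088 → ψ = 0.1197
Converged at ψ = 0.1197.
Then V = ψ·F = 0.1197·263 = 31.5 mol/h and L = F − V = 231.5 mol/h.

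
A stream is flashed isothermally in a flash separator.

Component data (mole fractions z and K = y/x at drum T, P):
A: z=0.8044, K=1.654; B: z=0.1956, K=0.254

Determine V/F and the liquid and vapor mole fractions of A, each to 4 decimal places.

Newton iteration, V/F⁰ = 0.35:
  V/F = 0.3500: g = 0.23061, g' = -0.4272 → V/F = 0.8898
  V/F = 0.8898: g = -0.10147, g' = -1.1006 → V/F = 0.7976
  V/F = 0.7976: g = -0.01458, g' = -0.8123 → V/F = 0.7797
  V/F = 0.7797: g = -0.00036, g' = -0.7728 → V/F = 0.7792
Converged at V/F = 0.7792.
Compositions from xᵢ = zᵢ/(1+V/F(Kᵢ−1)), yᵢ = Kᵢxᵢ:
  A: x = 0.5329, y = 0.8813
  B: x = 0.4671, y = 0.1187

V/F = 0.7792, x_A = 0.5329, y_A = 0.8813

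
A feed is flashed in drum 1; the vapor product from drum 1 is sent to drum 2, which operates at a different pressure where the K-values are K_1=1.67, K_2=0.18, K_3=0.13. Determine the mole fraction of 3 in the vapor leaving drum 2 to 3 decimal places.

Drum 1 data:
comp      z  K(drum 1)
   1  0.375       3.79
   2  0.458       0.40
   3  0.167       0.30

Drum 1:
Newton–Raphson from ψ₁ = 0.5:
  ψ₁ = 0.500: g = -0.1356, g' = -1.039 → ψ₁ = 0.370
  ψ₁ = 0.370: g = 0.0044, g' = -1.129 → ψ₁ = 0.373
Converged at ψ₁ = 0.373.
Drum-1 compositions:
  1: x = 0.184, y = 0.696
  2: x = 0.590, y = 0.236
  3: x = 0.226, y = 0.068
Drum-2 feed = drum-1 vapor: z₂ = (0.6961, 0.2361, 0.0678).
Drum 2:
Iterate (Newton) starting at ψ₂ = 0.61:
  ψ₂ = 0.610: g = -0.1820, g' = -1.026 → ψ₂ = 0.433
  ψ₂ = 0.433: g = -0.0331, g' = -0.701 → ψ₂ = 0.385
  ψ₂ = 0.385: g = -0.0012, g' = -0.653 → ψ₂ = 0.384
Converged at ψ₂ = 0.384.
  1: x = 0.554, y = 0.925
  2: x = 0.344, y = 0.062
  3: x = 0.102, y = 0.013

y_3 (drum 2) = 0.013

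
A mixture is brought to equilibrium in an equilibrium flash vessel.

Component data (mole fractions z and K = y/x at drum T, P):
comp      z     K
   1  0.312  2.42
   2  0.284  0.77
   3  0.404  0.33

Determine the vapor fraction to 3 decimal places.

ψ = 0.145

Let ψ = V/F and solve Σ zᵢ(Kᵢ−1)/(1+ψ(Kᵢ−1)) = 0.
Feasibility: ΣzᵢKᵢ = 1.107, Σzᵢ/Kᵢ = 1.722 — both > 1, two phases present.
Newton–Raphson from ψ = 0.37:
  ψ = 0.370: g = -0.1409, g' = -0.609 → ψ = 0.139
  ψ = 0.139: g = 0.0043, g' = -0.676 → ψ = 0.145
Converged at ψ = 0.145.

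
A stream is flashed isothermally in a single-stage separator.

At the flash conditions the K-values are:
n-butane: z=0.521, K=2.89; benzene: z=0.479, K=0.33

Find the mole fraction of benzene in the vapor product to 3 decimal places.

Rachford–Rice: g(V/F) = Σ zᵢ(Kᵢ−1)/(1+V/F(Kᵢ−1)) = 0.
Feasibility: ΣzᵢKᵢ = 1.664, Σzᵢ/Kᵢ = 1.632 — both > 1, two phases present.
Binary case is linear: z₁(K₁−1)(1+V/F(K₂−1)) + z₂(K₂−1)(1+V/F(K₁−1)) = 0
⇒ V/F = [z₁(K₁−1)+z₂(K₂−1)] / [−(K₁−1)(K₂−1)] = 0.6638/1.2663 = 0.524
Compositions from xᵢ = zᵢ/(1+V/F(Kᵢ−1)), yᵢ = Kᵢxᵢ:
  n-butane: x = 0.262, y = 0.756
  benzene: x = 0.738, y = 0.244

y_benzene = 0.244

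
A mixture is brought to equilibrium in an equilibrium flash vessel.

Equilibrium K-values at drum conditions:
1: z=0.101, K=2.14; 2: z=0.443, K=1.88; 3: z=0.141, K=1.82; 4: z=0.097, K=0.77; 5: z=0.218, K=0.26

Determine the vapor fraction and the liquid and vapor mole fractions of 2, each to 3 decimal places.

Newton iteration, ψ⁰ = 0.65:
  ψ = 0.650: g = 0.0525, g' = -0.673 → ψ = 0.728
  ψ = 0.728: g = -0.0036, g' = -0.772 → ψ = 0.723
Converged at ψ = 0.723.
Compositions from xᵢ = zᵢ/(1+ψ(Kᵢ−1)), yᵢ = Kᵢxᵢ:
  1: x = 0.055, y = 0.118
  2: x = 0.271, y = 0.509
  3: x = 0.089, y = 0.161
  4: x = 0.116, y = 0.090
  5: x = 0.469, y = 0.122

ψ = 0.723, x_2 = 0.271, y_2 = 0.509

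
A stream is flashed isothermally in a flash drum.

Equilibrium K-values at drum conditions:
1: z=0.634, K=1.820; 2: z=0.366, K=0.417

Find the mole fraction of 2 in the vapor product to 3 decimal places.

y_2 = 0.244

Let ψ = V/F and solve Σ zᵢ(Kᵢ−1)/(1+ψ(Kᵢ−1)) = 0.
Feasibility: ΣzᵢKᵢ = 1.307, Σzᵢ/Kᵢ = 1.226 — both > 1, two phases present.
Iterate (Newton) starting at ψ = 0.5:
  ψ = 0.500: g = 0.0675, g' = -0.462 → ψ = 0.646
  ψ = 0.646: g = -0.0025, g' = -0.502 → ψ = 0.641
Converged at ψ = 0.641.
Compositions from xᵢ = zᵢ/(1+ψ(Kᵢ−1)), yᵢ = Kᵢxᵢ:
  1: x = 0.416, y = 0.756
  2: x = 0.584, y = 0.244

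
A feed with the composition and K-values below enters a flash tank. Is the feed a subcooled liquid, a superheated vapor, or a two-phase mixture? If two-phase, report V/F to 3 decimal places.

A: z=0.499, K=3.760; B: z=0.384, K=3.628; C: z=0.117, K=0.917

ΣzᵢKᵢ = 3.377; Σzᵢ/Kᵢ = 0.366.
Since Σzᵢ/Kᵢ < 1 the mixture is above its dew point — single vapor phase.

superheated vapor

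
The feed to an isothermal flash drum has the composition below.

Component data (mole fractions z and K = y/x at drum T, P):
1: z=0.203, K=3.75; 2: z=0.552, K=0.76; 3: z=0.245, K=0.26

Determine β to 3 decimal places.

β = 0.210

Material balance + equilibrium reduce to Σ zᵢ(Kᵢ−1)/(1+β(Kᵢ−1)) = 0.
Check two-phase: ΣzᵢKᵢ = 1.244 > 1 and Σzᵢ/Kᵢ = 1.723 > 1, so g(0) = 0.244 > 0 and g(1) = -0.723 < 0.
Newton iteration, β⁰ = 0.48:
  β = 0.480: g = -0.1903, g' = -0.649 → β = 0.187
  β = 0.187: g = 0.0199, g' = -0.886 → β = 0.209
  β = 0.209: g = 0.0005, g' = -0.842 → β = 0.210
Converged at β = 0.210.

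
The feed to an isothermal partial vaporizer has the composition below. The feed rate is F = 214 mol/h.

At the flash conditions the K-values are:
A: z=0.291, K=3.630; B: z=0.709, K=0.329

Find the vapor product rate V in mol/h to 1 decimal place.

Let β = V/F and solve Σ zᵢ(Kᵢ−1)/(1+β(Kᵢ−1)) = 0.
Check two-phase: ΣzᵢKᵢ = 1.290 > 1 and Σzᵢ/Kᵢ = 2.235 > 1, so g(0) = 0.290 > 0 and g(1) = -1.235 < 0.
Newton–Raphson from β = 0.5:
  β = 0.500: g = -0.3853, g' = -1.099 → β = 0.149
  β = 0.149: g = 0.0210, g' = -1.432 → β = 0.164
Converged at β = 0.164.
Then V = β·F = 0.1641·214 = 35.1 mol/h and L = F − V = 178.9 mol/h.

V = 35.1 mol/h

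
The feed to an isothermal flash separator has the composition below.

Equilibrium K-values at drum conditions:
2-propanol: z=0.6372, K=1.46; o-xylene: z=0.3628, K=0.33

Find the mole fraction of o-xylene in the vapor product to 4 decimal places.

y_o-xylene = 0.1343

Rachford–Rice: g(V/F) = Σ zᵢ(Kᵢ−1)/(1+V/F(Kᵢ−1)) = 0.
Feasibility: ΣzᵢKᵢ = 1.0500, Σzᵢ/Kᵢ = 1.5358 — both > 1, two phases present.
Iterate (Newton) starting at V/F = 0.42:
  V/F = 0.4200: g = -0.09261, g' = -0.4101 → V/F = 0.1942
  V/F = 0.1942: g = -0.01035, g' = -0.3288 → V/F = 0.1627
  V/F = 0.1627: g = -0.00011, g' = -0.3219 → V/F = 0.1623
Converged at V/F = 0.1623.
Compositions from xᵢ = zᵢ/(1+V/F(Kᵢ−1)), yᵢ = Kᵢxᵢ:
  2-propanol: x = 0.5929, y = 0.8657
  o-xylene: x = 0.4071, y = 0.1343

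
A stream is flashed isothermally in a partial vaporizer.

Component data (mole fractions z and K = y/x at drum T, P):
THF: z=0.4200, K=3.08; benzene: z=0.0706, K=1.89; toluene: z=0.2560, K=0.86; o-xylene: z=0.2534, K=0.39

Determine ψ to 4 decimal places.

Material balance + equilibrium reduce to Σ zᵢ(Kᵢ−1)/(1+ψ(Kᵢ−1)) = 0.
Feasibility: ΣzᵢKᵢ = 1.7460, Σzᵢ/Kᵢ = 1.1211 — both > 1, two phases present.
Newton–Raphson from ψ = 0.5:
  ψ = 0.5000: g = 0.21077, g' = -0.6644 → ψ = 0.8172
  ψ = 0.8172: g = 0.01125, g' = -0.6493 → ψ = 0.8346
  ψ = 0.8346: g = -0.00008, g' = -0.6588 → ψ = 0.8344
Converged at ψ = 0.8344.

ψ = 0.8344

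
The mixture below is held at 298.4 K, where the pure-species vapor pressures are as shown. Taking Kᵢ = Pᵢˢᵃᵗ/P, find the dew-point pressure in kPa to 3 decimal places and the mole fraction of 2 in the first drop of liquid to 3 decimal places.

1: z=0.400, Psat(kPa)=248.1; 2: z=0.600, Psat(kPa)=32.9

Pdew = 50.380 kPa, x_2 = 0.919

At the dew point ψ → 1, so Σzᵢ/Kᵢ = 1 with Kᵢ = Pᵢˢᵃᵗ/P ⇒ 1/P = Σzᵢ/Pᵢˢᵃᵗ.
1/P = 0.400/248.1 + 0.600/32.9 = 0.019849 ⇒ P = 50.380 kPa
xᵢ = zᵢP/Pᵢˢᵃᵗ ⇒ x_2 = 0.600·50.380/32.9 = 0.919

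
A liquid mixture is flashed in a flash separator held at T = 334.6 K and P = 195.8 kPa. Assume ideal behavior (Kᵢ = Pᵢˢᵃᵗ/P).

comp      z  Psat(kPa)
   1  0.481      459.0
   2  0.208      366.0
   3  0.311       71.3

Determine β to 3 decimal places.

Raoult's law: Kᵢ = Pᵢˢᵃᵗ/P = Pᵢˢᵃᵗ/195.8.
  K_1 = 459.0/195.8 = 2.34423, K_2 = 366.0/195.8 = 1.86925, K_3 = 71.3/195.8 = 0.36415
Material balance + equilibrium reduce to Σ zᵢ(Kᵢ−1)/(1+β(Kᵢ−1)) = 0.
Check two-phase: ΣzᵢKᵢ = 1.630 > 1 and Σzᵢ/Kᵢ = 1.171 > 1, so g(0) = 0.630 > 0 and g(1) = -0.171 < 0.
Iterate (Newton) starting at β = 0.44:
  β = 0.440: g = 0.2625, g' = -0.668 → β = 0.833
  β = 0.833: g = -0.0106, g' = -0.815 → β = 0.820
Converged at β = 0.820.

β = 0.820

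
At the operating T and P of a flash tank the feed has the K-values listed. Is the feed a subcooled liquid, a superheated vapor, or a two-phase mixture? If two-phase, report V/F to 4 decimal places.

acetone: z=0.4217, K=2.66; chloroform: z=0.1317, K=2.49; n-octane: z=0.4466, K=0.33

ΣzᵢKᵢ = 1.5970; Σzᵢ/Kᵢ = 1.5648.
Both exceed 1, so a two-phase solution exists.
Iterate (Newton) starting at ψ = 0.57:
  ψ = 0.5700: g = -0.01830, g' = -0.9170 → ψ = 0.5500
  ψ = 0.5500: g = -0.00009, g' = -0.9086 → ψ = 0.5499
Converged at ψ = 0.5499.

two-phase, V/F = 0.5499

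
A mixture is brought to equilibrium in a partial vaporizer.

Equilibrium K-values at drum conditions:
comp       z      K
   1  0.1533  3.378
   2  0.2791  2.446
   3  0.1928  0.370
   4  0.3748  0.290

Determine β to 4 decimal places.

β = 0.3063

Rachford–Rice: g(β) = Σ zᵢ(Kᵢ−1)/(1+β(Kᵢ−1)) = 0.
Feasibility: ΣzᵢKᵢ = 1.3806, Σzᵢ/Kᵢ = 1.9730 — both > 1, two phases present.
Iterate (Newton) starting at β = 0.4:
  β = 0.4000: g = -0.09152, g' = -0.9673 → β = 0.3054
  β = 0.3054: g = 0.00097, g' = -0.9971 → β = 0.3063
Converged at β = 0.3063.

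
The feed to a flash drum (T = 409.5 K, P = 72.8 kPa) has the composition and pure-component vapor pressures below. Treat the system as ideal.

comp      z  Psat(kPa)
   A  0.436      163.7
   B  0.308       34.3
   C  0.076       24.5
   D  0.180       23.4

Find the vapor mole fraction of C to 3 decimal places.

y_C = 0.031

Raoult's law: Kᵢ = Pᵢˢᵃᵗ/P = Pᵢˢᵃᵗ/72.8.
  K_A = 163.7/72.8 = 2.24863, K_B = 34.3/72.8 = 0.47115, K_C = 24.5/72.8 = 0.33654, K_D = 23.4/72.8 = 0.32143
Let β = V/F and solve Σ zᵢ(Kᵢ−1)/(1+β(Kᵢ−1)) = 0.
Feasibility: ΣzᵢKᵢ = 1.209, Σzᵢ/Kᵢ = 1.633 — both > 1, two phases present.
Iterate (Newton) starting at β = 0.5:
  β = 0.500: g = -0.1466, g' = -0.682 → β = 0.285
  β = 0.285: g = -0.0038, g' = -0.667 → β = 0.279
Converged at β = 0.279.
Compositions from xᵢ = zᵢ/(1+β(Kᵢ−1)), yᵢ = Kᵢxᵢ:
  A: x = 0.323, y = 0.727
  B: x = 0.361, y = 0.170
  C: x = 0.093, y = 0.031
  D: x = 0.222, y = 0.071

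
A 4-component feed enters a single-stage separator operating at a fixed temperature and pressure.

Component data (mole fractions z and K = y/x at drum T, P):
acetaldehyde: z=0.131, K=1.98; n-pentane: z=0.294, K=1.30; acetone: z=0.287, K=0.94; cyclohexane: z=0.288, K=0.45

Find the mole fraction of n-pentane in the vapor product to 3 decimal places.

y_n-pentane = 0.363

Let β = V/F and solve Σ zᵢ(Kᵢ−1)/(1+β(Kᵢ−1)) = 0.
Check two-phase: ΣzᵢKᵢ = 1.041 > 1 and Σzᵢ/Kᵢ = 1.238 > 1, so g(0) = 0.041 > 0 and g(1) = -0.238 < 0.
Newton iteration, β⁰ = 0.54:
  β = 0.540: g = -0.0833, g' = -0.251 → β = 0.208
  β = 0.208: g = -0.0066, g' = -0.222 → β = 0.178
Converged at β = 0.178.
Compositions from xᵢ = zᵢ/(1+β(Kᵢ−1)), yᵢ = Kᵢxᵢ:
  acetaldehyde: x = 0.112, y = 0.221
  n-pentane: x = 0.279, y = 0.363
  acetone: x = 0.290, y = 0.273
  cyclohexane: x = 0.319, y = 0.144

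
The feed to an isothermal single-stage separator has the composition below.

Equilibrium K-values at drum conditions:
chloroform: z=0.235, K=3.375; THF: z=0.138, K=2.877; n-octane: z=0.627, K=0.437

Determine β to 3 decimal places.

Material balance + equilibrium reduce to Σ zᵢ(Kᵢ−1)/(1+β(Kᵢ−1)) = 0.
g(0) = ΣzᵢKᵢ − 1 = 0.464 and g(1) = 1 − Σzᵢ/Kᵢ = -0.552, so a root lies in (0, 1).
Newton iteration, β⁰ = 0.65:
  β = 0.650: g = -0.2207, g' = -0.798 → β = 0.373
  β = 0.373: g = 0.0011, g' = -0.859 → β = 0.375
Converged at β = 0.375.

β = 0.375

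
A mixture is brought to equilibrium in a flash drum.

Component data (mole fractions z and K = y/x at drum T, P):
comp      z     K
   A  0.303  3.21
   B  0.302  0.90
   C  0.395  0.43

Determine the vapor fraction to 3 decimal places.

ψ = 0.452

Material balance + equilibrium reduce to Σ zᵢ(Kᵢ−1)/(1+ψ(Kᵢ−1)) = 0.
Feasibility: ΣzᵢKᵢ = 1.414, Σzᵢ/Kᵢ = 1.349 — both > 1, two phases present.
Iterate (Newton) starting at ψ = 0.69:
  ψ = 0.690: g = -0.1383, g' = -0.584 → ψ = 0.453
  ψ = 0.453: g = -0.0007, g' = -0.606 → ψ = 0.452
Converged at ψ = 0.452.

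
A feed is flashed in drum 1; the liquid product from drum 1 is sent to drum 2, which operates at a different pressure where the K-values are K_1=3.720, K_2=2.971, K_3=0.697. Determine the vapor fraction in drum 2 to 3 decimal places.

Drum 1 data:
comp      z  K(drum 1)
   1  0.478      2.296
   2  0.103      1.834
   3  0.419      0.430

Drum 1:
Let ψ₁ = V/F and solve Σ zᵢ(Kᵢ−1)/(1+ψ₁(Kᵢ−1)) = 0.
Feasibility: ΣzᵢKᵢ = 1.467, Σzᵢ/Kᵢ = 1.239 — both > 1, two phases present.
Newton–Raphson from ψ₁ = 0.31:
  ψ₁ = 0.310: g = 0.2201, g' = -0.655 → ψ₁ = 0.646
  ψ₁ = 0.646: g = 0.0149, g' = -0.609 → ψ₁ = 0.671
  ψ₁ = 0.671: g = -0.0001, g' = -0.616 → ψ₁ = 0.670
Converged at ψ₁ = 0.670.
Drum-1 compositions:
  1: x = 0.256, y = 0.587
  2: x = 0.066, y = 0.121
  3: x = 0.678, y = 0.292
Drum-2 feed = drum-1 liquid: z₂ = (0.2558, 0.0661, 0.6782).
Drum 2:
Newton iteration, ψ₂⁰ = 0.32:
  ψ₂ = 0.320: g = 0.2242, g' = -0.714 → ψ₂ = 0.634
  ψ₂ = 0.634: g = 0.0588, g' = -0.401 → ψ₂ = 0.781
  ψ₂ = 0.781: g = 0.0048, g' = -0.341 → ψ₂ = 0.795
Converged at ψ₂ = 0.795.
  1: x = 0.081, y = 0.301
  2: x = 0.026, y = 0.076
  3: x = 0.893, y = 0.623

V/F (drum 2) = 0.795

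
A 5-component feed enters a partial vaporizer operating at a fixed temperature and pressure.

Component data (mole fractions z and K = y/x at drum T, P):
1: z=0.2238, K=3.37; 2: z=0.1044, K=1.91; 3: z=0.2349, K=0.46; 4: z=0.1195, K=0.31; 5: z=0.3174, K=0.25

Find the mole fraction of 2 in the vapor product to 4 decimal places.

y_2 = 0.1784

Rachford–Rice: g(V/F) = Σ zᵢ(Kᵢ−1)/(1+V/F(Kᵢ−1)) = 0.
Feasibility: ΣzᵢKᵢ = 1.1781, Σzᵢ/Kᵢ = 2.2868 — both > 1, two phases present.
Newton–Raphson from V/F = 0.5:
  V/F = 0.5000: g = -0.37248, g' = -1.0223 → V/F = 0.1357
  V/F = 0.1357: g = -0.00693, g' = -1.1586 → V/F = 0.1297
Converged at V/F = 0.1297.
Compositions from xᵢ = zᵢ/(1+V/F(Kᵢ−1)), yᵢ = Kᵢxᵢ:
  1: x = 0.1712, y = 0.5769
  2: x = 0.0934, y = 0.1784
  3: x = 0.2526, y = 0.1162
  4: x = 0.1312, y = 0.0407
  5: x = 0.3516, y = 0.0879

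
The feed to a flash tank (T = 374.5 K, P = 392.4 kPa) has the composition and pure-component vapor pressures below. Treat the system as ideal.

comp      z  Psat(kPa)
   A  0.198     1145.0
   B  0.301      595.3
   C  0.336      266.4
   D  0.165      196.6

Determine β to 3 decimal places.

β = 0.732

Raoult's law: Kᵢ = Pᵢˢᵃᵗ/P = Pᵢˢᵃᵗ/392.4.
  K_A = 1145.0/392.4 = 2.91794, K_B = 595.3/392.4 = 1.51707, K_C = 266.4/392.4 = 0.67890, K_D = 196.6/392.4 = 0.50102
Let β = V/F and solve Σ zᵢ(Kᵢ−1)/(1+β(Kᵢ−1)) = 0.
Check two-phase: ΣzᵢKᵢ = 1.345 > 1 and Σzᵢ/Kᵢ = 1.091 > 1, so g(0) = 0.345 > 0 and g(1) = -0.091 < 0.
Newton iteration, β⁰ = 0.61:
  β = 0.610: g = 0.0408, g' = -0.340 → β = 0.730
  β = 0.730: g = 0.0007, g' = -0.330 → β = 0.732
Converged at β = 0.732.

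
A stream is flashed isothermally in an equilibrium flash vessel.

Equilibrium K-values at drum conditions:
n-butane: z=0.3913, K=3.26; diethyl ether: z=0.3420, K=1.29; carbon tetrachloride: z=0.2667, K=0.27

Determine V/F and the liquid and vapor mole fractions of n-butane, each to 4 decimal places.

Newton–Raphson from V/F = 0.47:
  V/F = 0.4700: g = 0.21974, g' = -0.8216 → V/F = 0.7375
  V/F = 0.7375: g = -0.00838, g' = -0.9674 → V/F = 0.7288
  V/F = 0.7288: g = -0.00006, g' = -0.9538 → V/F = 0.7287
Converged at V/F = 0.7287.
Compositions from xᵢ = zᵢ/(1+V/F(Kᵢ−1)), yᵢ = Kᵢxᵢ:
  n-butane: x = 0.1478, y = 0.4819
  diethyl ether: x = 0.2823, y = 0.3642
  carbon tetrachloride: x = 0.5698, y = 0.1539

V/F = 0.7287, x_n-butane = 0.1478, y_n-butane = 0.4819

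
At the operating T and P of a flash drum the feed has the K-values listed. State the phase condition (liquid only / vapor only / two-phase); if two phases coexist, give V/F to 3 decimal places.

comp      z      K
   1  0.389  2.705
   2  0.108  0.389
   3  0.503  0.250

ΣzᵢKᵢ = 1.220; Σzᵢ/Kᵢ = 2.433.
Both exceed 1, so a two-phase solution exists.
Rachford–Rice: g(ψ) = Σ zᵢ(Kᵢ−1)/(1+ψ(Kᵢ−1)) = 0.
Newton iteration, ψ⁰ = 0.69:
  ψ = 0.690: g = -0.5912, g' = -1.575 → ψ = 0.315
  ψ = 0.315: g = -0.1437, g' = -1.026 → ψ = 0.174
  ψ = 0.174: g = 0.0033, g' = -1.097 → ψ = 0.177
Converged at ψ = 0.177.

two-phase, V/F = 0.177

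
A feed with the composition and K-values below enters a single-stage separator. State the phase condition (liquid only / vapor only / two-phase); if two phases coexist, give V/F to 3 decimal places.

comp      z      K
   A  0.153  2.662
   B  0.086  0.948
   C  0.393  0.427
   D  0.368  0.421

liquid only

ΣzᵢKᵢ = 0.812; Σzᵢ/Kᵢ = 1.943.
Since ΣzᵢKᵢ < 1 the mixture is below its bubble point — single liquid phase.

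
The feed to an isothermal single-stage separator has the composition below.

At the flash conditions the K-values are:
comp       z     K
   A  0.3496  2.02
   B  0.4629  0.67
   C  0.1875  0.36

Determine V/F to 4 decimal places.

V/F = 0.1879

Newton–Raphson from V/F = 0.5:
  V/F = 0.5000: g = -0.12326, g' = -0.3979 → V/F = 0.1902
  V/F = 0.1902: g = -0.00098, g' = -0.4121 → V/F = 0.1879
Converged at V/F = 0.1879.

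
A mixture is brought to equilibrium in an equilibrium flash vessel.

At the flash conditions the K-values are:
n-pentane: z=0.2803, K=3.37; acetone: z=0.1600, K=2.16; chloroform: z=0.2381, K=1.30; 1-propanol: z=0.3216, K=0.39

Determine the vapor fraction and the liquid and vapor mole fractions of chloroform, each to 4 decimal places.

ψ = 0.8001, x_chloroform = 0.1920, y_chloroform = 0.2496

Iterate (Newton) starting at ψ = 0.5:
  ψ = 0.5000: g = 0.20135, g' = -0.6800 → ψ = 0.7961
  ψ = 0.7961: g = 0.00288, g' = -0.7134 → ψ = 0.8002
Converged at ψ = 0.8001.
Compositions from xᵢ = zᵢ/(1+ψ(Kᵢ−1)), yᵢ = Kᵢxᵢ:
  n-pentane: x = 0.0968, y = 0.3261
  acetone: x = 0.0830, y = 0.1792
  chloroform: x = 0.1920, y = 0.2496
  1-propanol: x = 0.6282, y = 0.2450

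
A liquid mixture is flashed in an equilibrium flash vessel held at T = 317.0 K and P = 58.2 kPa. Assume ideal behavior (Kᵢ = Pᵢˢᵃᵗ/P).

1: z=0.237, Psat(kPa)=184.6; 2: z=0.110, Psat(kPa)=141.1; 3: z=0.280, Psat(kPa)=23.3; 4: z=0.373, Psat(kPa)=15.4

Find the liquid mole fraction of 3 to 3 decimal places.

Raoult's law: Kᵢ = Pᵢˢᵃᵗ/P = Pᵢˢᵃᵗ/58.2.
  K_1 = 184.6/58.2 = 3.17182, K_2 = 141.1/58.2 = 2.42440, K_3 = 23.3/58.2 = 0.40034, K_4 = 15.4/58.2 = 0.26460
Rachford–Rice: g(ψ) = Σ zᵢ(Kᵢ−1)/(1+ψ(Kᵢ−1)) = 0.
Check two-phase: ΣzᵢKᵢ = 1.229 > 1 and Σzᵢ/Kᵢ = 2.229 > 1, so g(0) = 0.229 > 0 and g(1) = -1.229 < 0.
Newton–Raphson from ψ = 0.5:
  ψ = 0.500: g = -0.3353, g' = -1.043 → ψ = 0.178
  ψ = 0.178: g = -0.0079, g' = -1.116 → ψ = 0.171
Converged at ψ = 0.171.
Compositions from xᵢ = zᵢ/(1+ψ(Kᵢ−1)), yᵢ = Kᵢxᵢ:
  1: x = 0.173, y = 0.548
  2: x = 0.088, y = 0.214
  3: x = 0.312, y = 0.125
  4: x = 0.427, y = 0.113

x_3 = 0.312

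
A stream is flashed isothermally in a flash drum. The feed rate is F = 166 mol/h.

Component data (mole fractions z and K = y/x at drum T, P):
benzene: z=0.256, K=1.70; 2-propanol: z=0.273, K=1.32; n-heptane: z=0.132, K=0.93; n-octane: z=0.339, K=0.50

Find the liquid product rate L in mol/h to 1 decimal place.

L = 102.4 mol/h

Let ψ = V/F and solve Σ zᵢ(Kᵢ−1)/(1+ψ(Kᵢ−1)) = 0.
g(0) = ΣzᵢKᵢ − 1 = 0.088 and g(1) = 1 − Σzᵢ/Kᵢ = -0.177, so a root lies in (0, 1).
Iterate (Newton) starting at ψ = 0.5:
  ψ = 0.500: g = -0.0275, g' = -0.241 → ψ = 0.386
  ψ = 0.386: g = -0.0006, g' = -0.231 → ψ = 0.383
Converged at ψ = 0.383.
Then V = ψ·F = 0.3830·166 = 63.6 mol/h and L = F − V = 102.4 mol/h.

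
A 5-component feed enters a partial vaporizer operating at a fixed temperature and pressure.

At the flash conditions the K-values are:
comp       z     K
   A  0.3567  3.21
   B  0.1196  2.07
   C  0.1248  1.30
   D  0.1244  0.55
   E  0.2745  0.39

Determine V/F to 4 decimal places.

Rachford–Rice: g(V/F) = Σ zᵢ(Kᵢ−1)/(1+V/F(Kᵢ−1)) = 0.
Feasibility: ΣzᵢKᵢ = 1.7303, Σzᵢ/Kᵢ = 1.1949 — both > 1, two phases present.
Iterate (Newton) starting at V/F = 0.38:
  V/F = 0.3800: g = 0.26756, g' = -0.8027 → V/F = 0.7133
  V/F = 0.7133: g = 0.03050, g' = -0.6889 → V/F = 0.7576
  V/F = 0.7576: g = -0.00031, g' = -0.7039 → V/F = 0.7572
Converged at V/F = 0.7572.

V/F = 0.7572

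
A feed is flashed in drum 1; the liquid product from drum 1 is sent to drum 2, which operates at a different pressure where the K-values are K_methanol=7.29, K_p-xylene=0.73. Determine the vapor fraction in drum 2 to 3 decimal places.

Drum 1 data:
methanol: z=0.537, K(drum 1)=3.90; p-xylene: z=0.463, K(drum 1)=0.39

V/F (drum 2) = 0.512

Drum 1:
Material balance + equilibrium reduce to Σ zᵢ(Kᵢ−1)/(1+ψ₁(Kᵢ−1)) = 0.
Feasibility: ΣzᵢKᵢ = 2.275, Σzᵢ/Kᵢ = 1.325 — both > 1, two phases present.
Binary case is linear: z₁(K₁−1)(1+ψ₁(K₂−1)) + z₂(K₂−1)(1+ψ₁(K₁−1)) = 0
⇒ ψ₁ = [z₁(K₁−1)+z₂(K₂−1)] / [−(K₁−1)(K₂−1)] = 1.2749/1.7690 = 0.721
Drum-1 compositions:
  methanol: x = 0.174, y = 0.678
  p-xylene: x = 0.826, y = 0.322
Drum-2 feed = drum-1 liquid: z₂ = (0.1738, 0.8262).
Drum 2:
Binary case is linear: z₁(K₁−1)(1+ψ₂(K₂−1)) + z₂(K₂−1)(1+ψ₂(K₁−1)) = 0
⇒ ψ₂ = [z₁(K₁−1)+z₂(K₂−1)] / [−(K₁−1)(K₂−1)] = 0.8701/1.6983 = 0.512
  methanol: x = 0.041, y = 0.300
  p-xylene: x = 0.959, y = 0.700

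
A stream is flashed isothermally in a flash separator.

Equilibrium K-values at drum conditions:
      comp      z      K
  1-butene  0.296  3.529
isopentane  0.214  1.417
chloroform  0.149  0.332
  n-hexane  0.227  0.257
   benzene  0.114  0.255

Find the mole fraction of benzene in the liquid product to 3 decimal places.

Material balance + equilibrium reduce to Σ zᵢ(Kᵢ−1)/(1+ψ(Kᵢ−1)) = 0.
Check two-phase: ΣzᵢKᵢ = 1.485 > 1 and Σzᵢ/Kᵢ = 2.014 > 1, so g(0) = 0.485 > 0 and g(1) = -1.014 < 0.
Newton–Raphson from ψ = 0.61:
  ψ = 0.610: g = -0.2666, g' = -1.138 → ψ = 0.376
  ψ = 0.376: g = -0.0238, g' = -1.007 → ψ = 0.352
Converged at ψ = 0.352.
Compositions from xᵢ = zᵢ/(1+ψ(Kᵢ−1)), yᵢ = Kᵢxᵢ:
  1-butene: x = 0.157, y = 0.552
  isopentane: x = 0.187, y = 0.264
  chloroform: x = 0.195, y = 0.065
  n-hexane: x = 0.307, y = 0.079
  benzene: x = 0.155, y = 0.039

x_benzene = 0.155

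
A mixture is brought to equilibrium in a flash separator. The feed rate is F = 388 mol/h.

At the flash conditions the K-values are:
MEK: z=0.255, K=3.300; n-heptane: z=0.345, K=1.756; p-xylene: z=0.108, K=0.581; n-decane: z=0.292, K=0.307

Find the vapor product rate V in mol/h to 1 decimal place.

Rachford–Rice: g(V/F) = Σ zᵢ(Kᵢ−1)/(1+V/F(Kᵢ−1)) = 0.
Check two-phase: ΣzᵢKᵢ = 1.600 > 1 and Σzᵢ/Kᵢ = 1.411 > 1, so g(0) = 0.600 > 0 and g(1) = -0.411 < 0.
Iterate (Newton) starting at V/F = 0.5:
  V/F = 0.500: g = 0.0952, g' = -0.754 → V/F = 0.626
  V/F = 0.626: g = -0.0014, g' = -0.790 → V/F = 0.624
Converged at V/F = 0.624.
Then V = V/F·F = 0.6243·388 = 242.2 mol/h and L = F − V = 145.8 mol/h.

V = 242.2 mol/h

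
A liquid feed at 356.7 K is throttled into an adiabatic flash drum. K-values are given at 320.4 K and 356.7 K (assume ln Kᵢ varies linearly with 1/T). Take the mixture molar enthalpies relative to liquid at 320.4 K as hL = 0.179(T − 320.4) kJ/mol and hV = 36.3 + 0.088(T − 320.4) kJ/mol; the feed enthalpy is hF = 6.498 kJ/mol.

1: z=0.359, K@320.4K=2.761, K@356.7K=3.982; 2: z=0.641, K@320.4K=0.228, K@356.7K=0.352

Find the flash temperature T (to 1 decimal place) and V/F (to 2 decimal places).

Adiabatic flash: solve Rachford–Rice at each trial T, then check hF = ψ·hV(T) + (1−ψ)·hL(T).
  T = 320.4 K: K = (2.761, 0.228), RR gives ψ = 0.101, H_out = 3.667 kJ/mol
  T = 356.7 K: K = (3.982, 0.352), RR gives ψ = 0.339, H_out = 17.685 kJ/mol
  T = 338.5 K: K = (3.347, 0.286), RR gives ψ = 0.230, H_out = 11.209 kJ/mol
  T = 329.4 K: K = (3.046, 0.256), RR gives ψ = 0.169, H_out = 7.621 kJ/mol
  T = 324.9 K: K = (2.902, 0.242), RR gives ψ = 0.137, H_out = 5.706 kJ/mol
  T = 327.1 K: K = (2.972, 0.249), RR gives ψ = 0.153, H_out = 6.656 kJ/mol
Linear interpolation between T = 324.9 (H_out = 5.706) and T = 327.1 (H_out = 6.656) on hF = 6.498 gives T ≈ 326.7 K, at which ψ = 0.15.

T = 326.7 K, V/F = 0.15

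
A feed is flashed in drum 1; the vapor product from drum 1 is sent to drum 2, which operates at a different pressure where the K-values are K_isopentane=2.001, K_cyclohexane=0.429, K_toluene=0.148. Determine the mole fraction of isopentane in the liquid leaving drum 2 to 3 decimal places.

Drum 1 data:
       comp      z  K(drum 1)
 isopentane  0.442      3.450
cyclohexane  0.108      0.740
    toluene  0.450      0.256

x_isopentane (drum 2) = 0.437

Drum 1:
Rachford–Rice: g(ψ₁) = Σ zᵢ(Kᵢ−1)/(1+ψ₁(Kᵢ−1)) = 0.
g(0) = ΣzᵢKᵢ − 1 = 0.720 and g(1) = 1 − Σzᵢ/Kᵢ = -1.032, so a root lies in (0, 1).
Newton–Raphson from ψ₁ = 0.62:
  ψ₁ = 0.620: g = -0.2251, g' = -1.287 → ψ₁ = 0.445
  ψ₁ = 0.445: g = -0.0143, g' = -1.173 → ψ₁ = 0.433
Converged at ψ₁ = 0.433.
Drum-1 compositions:
  isopentane: x = 0.214, y = 0.740
  cyclohexane: x = 0.122, y = 0.090
  toluene: x = 0.664, y = 0.170
Drum-2 feed = drum-1 vapor: z₂ = (0.7400, 0.0901, 0.1699).
Drum 2:
Let ψ₂ = V/F and solve Σ zᵢ(Kᵢ−1)/(1+ψ₂(Kᵢ−1)) = 0.
Check two-phase: ΣzᵢKᵢ = 1.545 > 1 and Σzᵢ/Kᵢ = 1.728 > 1, so g(0) = 0.545 > 0 and g(1) = -0.728 < 0.
Newton iteration, ψ₂⁰ = 0.61:
  ψ₂ = 0.610: g = 0.0796, g' = -0.890 → ψ₂ = 0.699
  ψ₂ = 0.699: g = -0.0082, g' = -1.093 → ψ₂ = 0.692
Converged at ψ₂ = 0.692.
  isopentane: x = 0.437, y = 0.875
  cyclohexane: x = 0.149, y = 0.064
  toluene: x = 0.414, y = 0.061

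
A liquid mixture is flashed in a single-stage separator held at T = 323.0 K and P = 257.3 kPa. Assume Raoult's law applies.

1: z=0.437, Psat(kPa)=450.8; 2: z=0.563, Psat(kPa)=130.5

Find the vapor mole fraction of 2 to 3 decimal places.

y_2 = 0.306

Raoult's law: Kᵢ = Pᵢˢᵃᵗ/P = Pᵢˢᵃᵗ/257.3.
  K_1 = 450.8/257.3 = 1.75204, K_2 = 130.5/257.3 = 0.50719
Binary case is linear: z₁(K₁−1)(1+V/F(K₂−1)) + z₂(K₂−1)(1+V/F(K₁−1)) = 0
⇒ V/F = [z₁(K₁−1)+z₂(K₂−1)] / [−(K₁−1)(K₂−1)] = 0.0512/0.3706 = 0.138
Compositions from xᵢ = zᵢ/(1+V/F(Kᵢ−1)), yᵢ = Kᵢxᵢ:
  1: x = 0.396, y = 0.694
  2: x = 0.604, y = 0.306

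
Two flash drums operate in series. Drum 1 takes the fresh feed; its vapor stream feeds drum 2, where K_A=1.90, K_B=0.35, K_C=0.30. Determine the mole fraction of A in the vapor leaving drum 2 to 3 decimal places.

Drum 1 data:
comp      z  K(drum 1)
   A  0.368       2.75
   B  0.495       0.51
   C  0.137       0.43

y_A (drum 2) = 0.804

Drum 1:
Let ψ₁ = V/F and solve Σ zᵢ(Kᵢ−1)/(1+ψ₁(Kᵢ−1)) = 0.
Check two-phase: ΣzᵢKᵢ = 1.323 > 1 and Σzᵢ/Kᵢ = 1.423 > 1, so g(0) = 0.323 > 0 and g(1) = -0.423 < 0.
Iterate (Newton) starting at ψ₁ = 0.5:
  ψ₁ = 0.500: g = -0.0870, g' = -0.616 → ψ₁ = 0.359
  ψ₁ = 0.359: g = 0.0032, g' = -0.671 → ψ₁ = 0.363
Converged at ψ₁ = 0.364.
Drum-1 compositions:
  A: x = 0.225, y = 0.619
  B: x = 0.602, y = 0.307
  C: x = 0.173, y = 0.074
Drum-2 feed = drum-1 vapor: z₂ = (0.6185, 0.3072, 0.0743).
Drum 2:
Rachford–Rice: g(ψ₂) = Σ zᵢ(Kᵢ−1)/(1+ψ₂(Kᵢ−1)) = 0.
Feasibility: ΣzᵢKᵢ = 1.305, Σzᵢ/Kᵢ = 1.451 — both > 1, two phases present.
Newton–Raphson from ψ₂ = 0.5:
  ψ₂ = 0.500: g = 0.0081, g' = -0.609 → ψ₂ = 0.513
Converged at ψ₂ = 0.513.
  A: x = 0.423, y = 0.804
  B: x = 0.461, y = 0.161
  C: x = 0.116, y = 0.035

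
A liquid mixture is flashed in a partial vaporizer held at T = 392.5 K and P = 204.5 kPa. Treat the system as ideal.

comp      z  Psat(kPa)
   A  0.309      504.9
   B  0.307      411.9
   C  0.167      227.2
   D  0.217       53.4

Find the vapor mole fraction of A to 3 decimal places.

Raoult's law: Kᵢ = Pᵢˢᵃᵗ/P = Pᵢˢᵃᵗ/204.5.
  K_A = 504.9/204.5 = 2.46895, K_B = 411.9/204.5 = 2.01418, K_C = 227.2/204.5 = 1.11100, K_D = 53.4/204.5 = 0.26112
Let ψ = V/F and solve Σ zᵢ(Kᵢ−1)/(1+ψ(Kᵢ−1)) = 0.
Check two-phase: ΣzᵢKᵢ = 1.623 > 1 and Σzᵢ/Kᵢ = 1.259 > 1, so g(0) = 0.623 > 0 and g(1) = -0.259 < 0.
Iterate (Newton) starting at ψ = 0.5:
  ψ = 0.500: g = 0.2316, g' = -0.660 → ψ = 0.851
  ψ = 0.851: g = -0.0457, g' = -1.083 → ψ = 0.808
  ψ = 0.808: g = -0.0026, g' = -0.967 → ψ = 0.806
Converged at ψ = 0.806.
Compositions from xᵢ = zᵢ/(1+ψ(Kᵢ−1)), yᵢ = Kᵢxᵢ:
  A: x = 0.142, y = 0.349
  B: x = 0.169, y = 0.340
  C: x = 0.153, y = 0.170
  D: x = 0.536, y = 0.140

y_A = 0.349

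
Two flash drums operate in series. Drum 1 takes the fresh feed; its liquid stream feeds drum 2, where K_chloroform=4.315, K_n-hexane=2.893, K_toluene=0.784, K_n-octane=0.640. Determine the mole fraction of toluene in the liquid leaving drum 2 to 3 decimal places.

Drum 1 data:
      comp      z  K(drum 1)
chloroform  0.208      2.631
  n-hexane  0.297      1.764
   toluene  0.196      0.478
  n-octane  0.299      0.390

x_toluene (drum 2) = 0.306

Drum 1:
Material balance + equilibrium reduce to Σ zᵢ(Kᵢ−1)/(1+ψ₁(Kᵢ−1)) = 0.
Feasibility: ΣzᵢKᵢ = 1.281, Σzᵢ/Kᵢ = 1.424 — both > 1, two phases present.
Iterate (Newton) starting at ψ₁ = 0.45:
  ψ₁ = 0.450: g = -0.0206, g' = -0.583 → ψ₁ = 0.415
Converged at ψ₁ = 0.415.
Drum-1 compositions:
  chloroform: x = 0.124, y = 0.326
  n-hexane: x = 0.226, y = 0.398
  toluene: x = 0.250, y = 0.120
  n-octane: x = 0.400, y = 0.156
Drum-2 feed = drum-1 liquid: z₂ = (0.1241, 0.2256, 0.2501, 0.4002).
Drum 2:
Iterate (Newton) starting at ψ₂ = 0.38:
  ψ₂ = 0.380: g = 0.2046, g' = -0.624 → ψ₂ = 0.708
  ψ₂ = 0.708: g = 0.0482, g' = -0.379 → ψ₂ = 0.835
  ψ₂ = 0.835: g = 0.0026, g' = -0.341 → ψ₂ = 0.843
Converged at ψ₂ = 0.843.
  chloroform: x = 0.033, y = 0.141
  n-hexane: x = 0.087, y = 0.251
  toluene: x = 0.306, y = 0.240
  n-octane: x = 0.575, y = 0.368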